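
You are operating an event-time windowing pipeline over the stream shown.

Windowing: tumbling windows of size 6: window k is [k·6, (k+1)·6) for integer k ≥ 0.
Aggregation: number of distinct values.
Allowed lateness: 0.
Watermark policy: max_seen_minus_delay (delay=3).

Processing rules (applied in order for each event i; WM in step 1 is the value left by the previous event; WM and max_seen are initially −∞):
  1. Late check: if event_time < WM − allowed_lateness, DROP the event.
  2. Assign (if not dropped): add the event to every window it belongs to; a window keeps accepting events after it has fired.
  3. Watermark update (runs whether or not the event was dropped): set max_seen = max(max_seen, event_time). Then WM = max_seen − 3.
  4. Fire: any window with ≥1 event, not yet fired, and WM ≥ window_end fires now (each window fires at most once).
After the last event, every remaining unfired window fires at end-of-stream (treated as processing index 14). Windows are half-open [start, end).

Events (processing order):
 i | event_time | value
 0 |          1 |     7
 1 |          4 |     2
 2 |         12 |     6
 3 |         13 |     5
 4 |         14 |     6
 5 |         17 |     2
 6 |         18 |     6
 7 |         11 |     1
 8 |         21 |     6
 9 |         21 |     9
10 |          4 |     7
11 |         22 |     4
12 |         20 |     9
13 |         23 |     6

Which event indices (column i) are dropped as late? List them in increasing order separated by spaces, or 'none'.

i=0 t=1 v=7: → [0,6); WM=-2
i=1 t=4 v=2: → [0,6); WM=1
i=2 t=12 v=6: → [12,18); WM=9; [0,6) fires=2
i=3 t=13 v=5: → [12,18); WM=10
i=4 t=14 v=6: → [12,18); WM=11
i=5 t=17 v=2: → [12,18); WM=14
i=6 t=18 v=6: → [18,24); WM=15
i=7 t=11 v=1: DROP (t<15-0); WM=15
i=8 t=21 v=6: → [18,24); WM=18; [12,18) fires=3
i=9 t=21 v=9: → [18,24); WM=18
i=10 t=4 v=7: DROP (t<18-0); WM=18
i=11 t=22 v=4: → [18,24); WM=19
i=12 t=20 v=9: → [18,24); WM=19
i=13 t=23 v=6: → [18,24); WM=20

7 10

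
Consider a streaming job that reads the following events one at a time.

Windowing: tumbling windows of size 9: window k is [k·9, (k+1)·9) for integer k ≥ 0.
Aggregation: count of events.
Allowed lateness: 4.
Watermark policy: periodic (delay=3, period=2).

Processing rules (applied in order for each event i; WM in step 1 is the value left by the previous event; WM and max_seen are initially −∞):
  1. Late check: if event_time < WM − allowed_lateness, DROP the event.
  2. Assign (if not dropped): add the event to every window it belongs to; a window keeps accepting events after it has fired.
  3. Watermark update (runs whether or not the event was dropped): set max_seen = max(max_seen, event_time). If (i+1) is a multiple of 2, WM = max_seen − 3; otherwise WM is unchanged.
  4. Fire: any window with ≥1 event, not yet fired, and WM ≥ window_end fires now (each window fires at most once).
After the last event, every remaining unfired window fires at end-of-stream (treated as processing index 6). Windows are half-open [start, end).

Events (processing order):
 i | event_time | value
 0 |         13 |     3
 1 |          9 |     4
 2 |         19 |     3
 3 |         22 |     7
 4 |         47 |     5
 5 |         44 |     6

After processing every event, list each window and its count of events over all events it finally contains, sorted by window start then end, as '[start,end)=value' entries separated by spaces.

[9,18)=2 [18,27)=2 [36,45)=1 [45,54)=1

i=0 t=13 v=3: → [9,18); WM=−∞
i=1 t=9 v=4: → [9,18); WM=10
i=2 t=19 v=3: → [18,27); WM=10
i=3 t=22 v=7: → [18,27); WM=19; [9,18) fires=2
i=4 t=47 v=5: → [45,54); WM=19
i=5 t=44 v=6: → [36,45); WM=44; [18,27) fires=2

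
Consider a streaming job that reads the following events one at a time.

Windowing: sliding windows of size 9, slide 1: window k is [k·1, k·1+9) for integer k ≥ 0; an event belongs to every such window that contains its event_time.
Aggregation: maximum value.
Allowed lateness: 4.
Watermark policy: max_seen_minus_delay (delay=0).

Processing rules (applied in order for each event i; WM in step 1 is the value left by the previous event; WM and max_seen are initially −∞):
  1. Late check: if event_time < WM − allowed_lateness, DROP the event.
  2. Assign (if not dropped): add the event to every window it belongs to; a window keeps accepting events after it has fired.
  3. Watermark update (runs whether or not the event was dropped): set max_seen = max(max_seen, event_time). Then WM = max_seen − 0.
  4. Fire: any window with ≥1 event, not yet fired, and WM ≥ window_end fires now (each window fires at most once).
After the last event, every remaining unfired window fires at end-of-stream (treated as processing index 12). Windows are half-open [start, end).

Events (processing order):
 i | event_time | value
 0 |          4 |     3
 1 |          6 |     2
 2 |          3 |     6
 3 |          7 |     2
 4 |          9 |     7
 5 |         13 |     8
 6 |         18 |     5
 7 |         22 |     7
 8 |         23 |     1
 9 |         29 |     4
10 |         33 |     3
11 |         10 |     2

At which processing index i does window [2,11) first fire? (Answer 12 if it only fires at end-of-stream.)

i=0 t=4 v=3: → [4,13),[3,12),[2,11),[1,10),[0,9); WM=4
i=1 t=6 v=2: → [6,15),[5,14),[4,13),[3,12),[2,11),[1,10),[0,9); WM=6
i=2 t=3 v=6: → [3,12),[2,11),[1,10),[0,9); WM=6
i=3 t=7 v=2: → [7,16),[6,15),[5,14),[4,13),[3,12),[2,11),[1,10),[0,9); WM=7
i=4 t=9 v=7: → [9,18),[8,17),[7,16),[6,15),[5,14),[4,13),[3,12),[2,11),[1,10); WM=9; [0,9) fires=6
i=5 t=13 v=8: → [13,22),[12,21),[11,20),[10,19),[9,18),[8,17),[7,16),[6,15),[5,14); WM=13; [1,10) fires=7 [2,11) fires=7 [3,12) fires=7 [4,13) fires=7
i=6 t=18 v=5: → [18,27),[17,26),[16,25),[15,24),[14,23),[13,22),[12,21),[11,20),[10,19); WM=18; [5,14) fires=8 [6,15) fires=8 [7,16) fires=8 [8,17) fires=8 [9,18) fires=8
i=7 t=22 v=7: → [22,31),[21,30),[20,29),[19,28),[18,27),[17,26),[16,25),[15,24),[14,23); WM=22; [10,19) fires=8 [11,20) fires=8 [12,21) fires=8 [13,22) fires=8
i=8 t=23 v=1: → [23,32),[22,31),[21,30),[20,29),[19,28),[18,27),[17,26),[16,25),[15,24); WM=23; [14,23) fires=7
i=9 t=29 v=4: → [29,38),[28,37),[27,36),[26,35),[25,34),[24,33),[23,32),[22,31),[21,30); WM=29; [15,24) fires=7 [16,25) fires=7 [17,26) fires=7 [18,27) fires=7 [19,28) fires=7 [20,29) fires=7
i=10 t=33 v=3: → [33,42),[32,41),[31,40),[30,39),[29,38),[28,37),[27,36),[26,35),[25,34); WM=33; [21,30) fires=7 [22,31) fires=7 [23,32) fires=4 [24,33) fires=4
i=11 t=10 v=2: DROP (t<33-4); WM=33

5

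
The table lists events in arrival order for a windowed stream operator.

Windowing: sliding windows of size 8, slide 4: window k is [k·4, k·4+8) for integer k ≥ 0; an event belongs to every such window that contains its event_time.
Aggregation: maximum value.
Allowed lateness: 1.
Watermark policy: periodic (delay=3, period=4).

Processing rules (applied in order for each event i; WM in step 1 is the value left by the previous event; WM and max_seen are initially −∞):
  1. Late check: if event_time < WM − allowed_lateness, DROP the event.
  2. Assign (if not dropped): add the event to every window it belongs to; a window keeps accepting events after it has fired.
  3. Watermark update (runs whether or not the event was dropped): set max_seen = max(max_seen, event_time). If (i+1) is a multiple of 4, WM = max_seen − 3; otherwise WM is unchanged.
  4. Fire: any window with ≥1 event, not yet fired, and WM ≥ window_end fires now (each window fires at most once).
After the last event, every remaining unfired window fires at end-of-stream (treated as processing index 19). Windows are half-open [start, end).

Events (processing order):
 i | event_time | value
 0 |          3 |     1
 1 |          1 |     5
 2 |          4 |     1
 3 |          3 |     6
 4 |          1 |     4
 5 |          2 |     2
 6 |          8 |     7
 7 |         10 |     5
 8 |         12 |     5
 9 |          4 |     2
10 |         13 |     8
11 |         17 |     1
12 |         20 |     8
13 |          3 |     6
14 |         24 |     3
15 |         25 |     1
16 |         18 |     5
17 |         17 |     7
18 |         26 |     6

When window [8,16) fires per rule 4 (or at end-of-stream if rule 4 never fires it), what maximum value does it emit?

i=0 t=3 v=1: → [0,8); WM=−∞
i=1 t=1 v=5: → [0,8); WM=−∞
i=2 t=4 v=1: → [4,12),[0,8); WM=−∞
i=3 t=3 v=6: → [0,8); WM=1
i=4 t=1 v=4: → [0,8); WM=1
i=5 t=2 v=2: → [0,8); WM=1
i=6 t=8 v=7: → [8,16),[4,12); WM=1
i=7 t=10 v=5: → [8,16),[4,12); WM=7
i=8 t=12 v=5: → [12,20),[8,16); WM=7
i=9 t=4 v=2: DROP (t<7-1); WM=7
i=10 t=13 v=8: → [12,20),[8,16); WM=7
i=11 t=17 v=1: → [16,24),[12,20); WM=14; [0,8) fires=6 [4,12) fires=7
i=12 t=20 v=8: → [20,28),[16,24); WM=14
i=13 t=3 v=6: DROP (t<14-1); WM=14
i=14 t=24 v=3: → [24,32),[20,28); WM=14
i=15 t=25 v=1: → [24,32),[20,28); WM=22; [8,16) fires=8 [12,20) fires=8
i=16 t=18 v=5: DROP (t<22-1); WM=22
i=17 t=17 v=7: DROP (t<22-1); WM=22
i=18 t=26 v=6: → [24,32),[20,28); WM=22

8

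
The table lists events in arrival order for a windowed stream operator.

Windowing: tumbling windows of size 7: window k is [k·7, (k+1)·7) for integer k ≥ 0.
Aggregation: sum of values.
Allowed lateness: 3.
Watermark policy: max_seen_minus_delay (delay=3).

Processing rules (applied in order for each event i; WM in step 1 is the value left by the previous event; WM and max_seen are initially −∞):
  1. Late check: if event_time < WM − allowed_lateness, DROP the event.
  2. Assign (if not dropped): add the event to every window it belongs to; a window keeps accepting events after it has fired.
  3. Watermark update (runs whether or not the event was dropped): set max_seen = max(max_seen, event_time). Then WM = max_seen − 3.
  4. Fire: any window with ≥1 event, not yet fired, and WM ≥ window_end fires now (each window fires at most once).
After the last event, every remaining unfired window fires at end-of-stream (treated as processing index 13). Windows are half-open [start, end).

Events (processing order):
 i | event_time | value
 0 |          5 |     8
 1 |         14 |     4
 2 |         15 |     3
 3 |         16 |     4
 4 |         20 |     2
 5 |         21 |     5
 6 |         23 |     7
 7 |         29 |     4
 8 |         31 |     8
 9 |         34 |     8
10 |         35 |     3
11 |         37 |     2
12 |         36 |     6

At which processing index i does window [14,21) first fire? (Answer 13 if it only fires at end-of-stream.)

i=0 t=5 v=8: → [0,7); WM=2
i=1 t=14 v=4: → [14,21); WM=11; [0,7) fires=8
i=2 t=15 v=3: → [14,21); WM=12
i=3 t=16 v=4: → [14,21); WM=13
i=4 t=20 v=2: → [14,21); WM=17
i=5 t=21 v=5: → [21,28); WM=18
i=6 t=23 v=7: → [21,28); WM=20
i=7 t=29 v=4: → [28,35); WM=26; [14,21) fires=13
i=8 t=31 v=8: → [28,35); WM=28; [21,28) fires=12
i=9 t=34 v=8: → [28,35); WM=31
i=10 t=35 v=3: → [35,42); WM=32
i=11 t=37 v=2: → [35,42); WM=34
i=12 t=36 v=6: → [35,42); WM=34

7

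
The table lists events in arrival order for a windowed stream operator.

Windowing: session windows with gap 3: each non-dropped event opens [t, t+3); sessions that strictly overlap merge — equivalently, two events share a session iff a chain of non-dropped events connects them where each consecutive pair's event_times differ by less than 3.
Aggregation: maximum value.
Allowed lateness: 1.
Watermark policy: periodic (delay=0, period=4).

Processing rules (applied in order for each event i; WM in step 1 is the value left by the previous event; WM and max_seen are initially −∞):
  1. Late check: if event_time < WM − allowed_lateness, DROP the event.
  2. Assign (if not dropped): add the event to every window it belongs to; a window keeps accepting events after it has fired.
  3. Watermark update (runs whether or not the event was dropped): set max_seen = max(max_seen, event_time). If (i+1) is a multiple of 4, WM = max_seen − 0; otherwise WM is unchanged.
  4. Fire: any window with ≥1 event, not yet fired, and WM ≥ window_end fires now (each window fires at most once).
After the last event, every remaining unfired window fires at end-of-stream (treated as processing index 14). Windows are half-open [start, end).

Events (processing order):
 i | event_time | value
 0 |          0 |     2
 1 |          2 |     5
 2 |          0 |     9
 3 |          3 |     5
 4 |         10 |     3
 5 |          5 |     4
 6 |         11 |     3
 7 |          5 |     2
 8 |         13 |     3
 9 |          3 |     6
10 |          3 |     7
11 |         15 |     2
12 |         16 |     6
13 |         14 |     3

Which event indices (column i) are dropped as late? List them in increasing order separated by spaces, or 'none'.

i=0 t=0 v=2: → [0,3); WM=−∞
i=1 t=2 v=5: → [0,5); WM=−∞
i=2 t=0 v=9: → [0,5); WM=−∞
i=3 t=3 v=5: → [0,6); WM=3
i=4 t=10 v=3: → [10,13); WM=3
i=5 t=5 v=4: → [0,8); WM=3
i=6 t=11 v=3: → [10,14); WM=3
i=7 t=5 v=2: → [0,8); WM=11
i=8 t=13 v=3: → [10,16); WM=11
i=9 t=3 v=6: DROP (t<11-1); WM=11
i=10 t=3 v=7: DROP (t<11-1); WM=11
i=11 t=15 v=2: → [10,18); WM=15
i=12 t=16 v=6: → [10,19); WM=15
i=13 t=14 v=3: → [10,19); WM=15

9 10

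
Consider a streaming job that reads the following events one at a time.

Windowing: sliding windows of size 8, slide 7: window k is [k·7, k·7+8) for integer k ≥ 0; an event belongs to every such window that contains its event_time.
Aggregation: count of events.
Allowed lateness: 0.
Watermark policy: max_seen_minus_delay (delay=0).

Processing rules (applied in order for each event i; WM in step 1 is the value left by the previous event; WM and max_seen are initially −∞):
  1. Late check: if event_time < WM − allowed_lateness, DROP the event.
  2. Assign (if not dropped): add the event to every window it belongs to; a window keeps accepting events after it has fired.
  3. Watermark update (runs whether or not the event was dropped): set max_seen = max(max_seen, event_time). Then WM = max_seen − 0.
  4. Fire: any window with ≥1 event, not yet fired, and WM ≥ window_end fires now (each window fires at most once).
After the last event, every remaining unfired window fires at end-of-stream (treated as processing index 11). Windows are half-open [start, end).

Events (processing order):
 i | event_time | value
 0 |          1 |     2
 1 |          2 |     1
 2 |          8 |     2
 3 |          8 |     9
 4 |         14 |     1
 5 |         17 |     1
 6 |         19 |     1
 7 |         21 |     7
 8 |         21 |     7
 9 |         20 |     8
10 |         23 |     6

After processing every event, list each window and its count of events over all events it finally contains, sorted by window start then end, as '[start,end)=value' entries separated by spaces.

[0,8)=2 [7,15)=3 [14,22)=5 [21,29)=3

i=0 t=1 v=2: → [0,8); WM=1
i=1 t=2 v=1: → [0,8); WM=2
i=2 t=8 v=2: → [7,15); WM=8; [0,8) fires=2
i=3 t=8 v=9: → [7,15); WM=8
i=4 t=14 v=1: → [14,22),[7,15); WM=14
i=5 t=17 v=1: → [14,22); WM=17; [7,15) fires=3
i=6 t=19 v=1: → [14,22); WM=19
i=7 t=21 v=7: → [21,29),[14,22); WM=21
i=8 t=21 v=7: → [21,29),[14,22); WM=21
i=9 t=20 v=8: DROP (t<21-0); WM=21
i=10 t=23 v=6: → [21,29); WM=23; [14,22) fires=5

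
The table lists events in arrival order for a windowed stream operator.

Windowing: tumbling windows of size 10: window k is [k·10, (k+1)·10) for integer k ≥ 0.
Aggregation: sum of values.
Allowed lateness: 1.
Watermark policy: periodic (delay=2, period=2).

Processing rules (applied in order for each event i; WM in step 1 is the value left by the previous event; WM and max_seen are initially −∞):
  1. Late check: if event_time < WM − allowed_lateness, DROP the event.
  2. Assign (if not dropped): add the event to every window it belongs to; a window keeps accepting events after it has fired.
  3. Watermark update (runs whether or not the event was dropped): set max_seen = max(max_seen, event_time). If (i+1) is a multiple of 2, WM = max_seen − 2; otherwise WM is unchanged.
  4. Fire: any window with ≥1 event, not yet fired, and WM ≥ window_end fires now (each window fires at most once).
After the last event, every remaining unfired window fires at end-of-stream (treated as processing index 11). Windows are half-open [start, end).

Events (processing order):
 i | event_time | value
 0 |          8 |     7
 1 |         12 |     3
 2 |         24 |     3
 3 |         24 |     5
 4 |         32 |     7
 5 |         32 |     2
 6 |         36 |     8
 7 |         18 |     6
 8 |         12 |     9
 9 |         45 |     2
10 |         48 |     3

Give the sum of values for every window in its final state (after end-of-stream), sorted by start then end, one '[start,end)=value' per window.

[0,10)=7 [10,20)=3 [20,30)=8 [30,40)=17 [40,50)=5

i=0 t=8 v=7: → [0,10); WM=−∞
i=1 t=12 v=3: → [10,20); WM=10; [0,10) fires=7
i=2 t=24 v=3: → [20,30); WM=10
i=3 t=24 v=5: → [20,30); WM=22; [10,20) fires=3
i=4 t=32 v=7: → [30,40); WM=22
i=5 t=32 v=2: → [30,40); WM=30; [20,30) fires=8
i=6 t=36 v=8: → [30,40); WM=30
i=7 t=18 v=6: DROP (t<30-1); WM=34
i=8 t=12 v=9: DROP (t<34-1); WM=34
i=9 t=45 v=2: → [40,50); WM=43; [30,40) fires=17
i=10 t=48 v=3: → [40,50); WM=43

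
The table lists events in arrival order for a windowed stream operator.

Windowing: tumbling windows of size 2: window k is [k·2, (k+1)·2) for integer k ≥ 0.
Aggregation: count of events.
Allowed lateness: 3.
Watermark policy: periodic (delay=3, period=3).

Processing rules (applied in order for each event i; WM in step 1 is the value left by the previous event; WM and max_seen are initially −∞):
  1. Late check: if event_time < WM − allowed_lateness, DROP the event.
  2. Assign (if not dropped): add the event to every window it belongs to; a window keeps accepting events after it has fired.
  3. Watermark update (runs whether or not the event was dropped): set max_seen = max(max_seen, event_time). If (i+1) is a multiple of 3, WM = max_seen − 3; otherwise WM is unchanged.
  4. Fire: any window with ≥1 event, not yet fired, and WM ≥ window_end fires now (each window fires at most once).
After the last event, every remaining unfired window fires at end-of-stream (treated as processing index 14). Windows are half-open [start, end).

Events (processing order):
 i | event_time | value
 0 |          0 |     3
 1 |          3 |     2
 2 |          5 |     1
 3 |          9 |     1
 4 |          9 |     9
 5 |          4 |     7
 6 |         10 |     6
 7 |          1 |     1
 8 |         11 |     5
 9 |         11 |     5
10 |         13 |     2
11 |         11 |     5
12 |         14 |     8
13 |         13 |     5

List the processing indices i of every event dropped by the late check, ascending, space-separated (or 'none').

7

i=0 t=0 v=3: → [0,2); WM=−∞
i=1 t=3 v=2: → [2,4); WM=−∞
i=2 t=5 v=1: → [4,6); WM=2; [0,2) fires=1
i=3 t=9 v=1: → [8,10); WM=2
i=4 t=9 v=9: → [8,10); WM=2
i=5 t=4 v=7: → [4,6); WM=6; [2,4) fires=1 [4,6) fires=2
i=6 t=10 v=6: → [10,12); WM=6
i=7 t=1 v=1: DROP (t<6-3); WM=6
i=8 t=11 v=5: → [10,12); WM=8
i=9 t=11 v=5: → [10,12); WM=8
i=10 t=13 v=2: → [12,14); WM=8
i=11 t=11 v=5: → [10,12); WM=10; [8,10) fires=2
i=12 t=14 v=8: → [14,16); WM=10
i=13 t=13 v=5: → [12,14); WM=10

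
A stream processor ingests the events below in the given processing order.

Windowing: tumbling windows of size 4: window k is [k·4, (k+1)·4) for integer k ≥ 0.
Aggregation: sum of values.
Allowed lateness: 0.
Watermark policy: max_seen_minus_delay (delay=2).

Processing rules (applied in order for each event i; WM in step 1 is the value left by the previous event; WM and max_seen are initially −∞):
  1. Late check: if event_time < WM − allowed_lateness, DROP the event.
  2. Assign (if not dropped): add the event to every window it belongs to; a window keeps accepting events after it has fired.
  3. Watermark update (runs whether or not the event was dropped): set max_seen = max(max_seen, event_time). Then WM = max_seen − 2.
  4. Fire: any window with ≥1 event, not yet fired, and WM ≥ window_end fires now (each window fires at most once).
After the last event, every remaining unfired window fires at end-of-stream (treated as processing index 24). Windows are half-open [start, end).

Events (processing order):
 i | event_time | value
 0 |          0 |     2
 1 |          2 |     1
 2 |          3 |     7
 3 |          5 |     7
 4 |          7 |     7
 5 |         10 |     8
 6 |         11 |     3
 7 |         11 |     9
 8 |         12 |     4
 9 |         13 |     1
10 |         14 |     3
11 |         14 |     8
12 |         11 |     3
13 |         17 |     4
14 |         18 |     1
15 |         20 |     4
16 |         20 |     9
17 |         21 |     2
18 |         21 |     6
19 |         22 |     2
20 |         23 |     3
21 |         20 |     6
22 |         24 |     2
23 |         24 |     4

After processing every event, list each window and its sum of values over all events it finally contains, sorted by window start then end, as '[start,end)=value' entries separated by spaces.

i=0 t=0 v=2: → [0,4); WM=-2
i=1 t=2 v=1: → [0,4); WM=0
i=2 t=3 v=7: → [0,4); WM=1
i=3 t=5 v=7: → [4,8); WM=3
i=4 t=7 v=7: → [4,8); WM=5; [0,4) fires=10
i=5 t=10 v=8: → [8,12); WM=8; [4,8) fires=14
i=6 t=11 v=3: → [8,12); WM=9
i=7 t=11 v=9: → [8,12); WM=9
i=8 t=12 v=4: → [12,16); WM=10
i=9 t=13 v=1: → [12,16); WM=11
i=10 t=14 v=3: → [12,16); WM=12; [8,12) fires=20
i=11 t=14 v=8: → [12,16); WM=12
i=12 t=11 v=3: DROP (t<12-0); WM=12
i=13 t=17 v=4: → [16,20); WM=15
i=14 t=18 v=1: → [16,20); WM=16; [12,16) fires=16
i=15 t=20 v=4: → [20,24); WM=18
i=16 t=20 v=9: → [20,24); WM=18
i=17 t=21 v=2: → [20,24); WM=19
i=18 t=21 v=6: → [20,24); WM=19
i=19 t=22 v=2: → [20,24); WM=20; [16,20) fires=5
i=20 t=23 v=3: → [20,24); WM=21
i=21 t=20 v=6: DROP (t<21-0); WM=21
i=22 t=24 v=2: → [24,28); WM=22
i=23 t=24 v=4: → [24,28); WM=22

[0,4)=10 [4,8)=14 [8,12)=20 [12,16)=16 [16,20)=5 [20,24)=26 [24,28)=6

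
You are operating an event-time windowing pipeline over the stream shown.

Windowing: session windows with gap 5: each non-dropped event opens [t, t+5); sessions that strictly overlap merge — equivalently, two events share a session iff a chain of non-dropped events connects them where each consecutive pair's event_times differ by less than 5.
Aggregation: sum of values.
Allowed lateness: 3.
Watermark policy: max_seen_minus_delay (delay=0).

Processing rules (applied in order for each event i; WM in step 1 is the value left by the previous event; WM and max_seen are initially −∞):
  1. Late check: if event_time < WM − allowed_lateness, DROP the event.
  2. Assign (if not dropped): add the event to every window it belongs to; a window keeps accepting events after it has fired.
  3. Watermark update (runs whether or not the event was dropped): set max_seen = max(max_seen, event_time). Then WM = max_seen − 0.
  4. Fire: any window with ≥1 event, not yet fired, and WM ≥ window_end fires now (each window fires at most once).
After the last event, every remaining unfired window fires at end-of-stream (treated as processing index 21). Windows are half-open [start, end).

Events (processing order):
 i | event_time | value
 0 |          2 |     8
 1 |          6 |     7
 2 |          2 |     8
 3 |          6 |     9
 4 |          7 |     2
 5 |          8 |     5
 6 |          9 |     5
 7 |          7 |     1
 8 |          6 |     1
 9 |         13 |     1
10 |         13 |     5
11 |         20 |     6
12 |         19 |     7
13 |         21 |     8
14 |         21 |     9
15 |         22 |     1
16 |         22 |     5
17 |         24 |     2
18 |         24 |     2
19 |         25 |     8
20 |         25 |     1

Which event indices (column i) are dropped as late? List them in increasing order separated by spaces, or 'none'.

2

i=0 t=2 v=8: → [2,7); WM=2
i=1 t=6 v=7: → [2,11); WM=6
i=2 t=2 v=8: DROP (t<6-3); WM=6
i=3 t=6 v=9: → [2,11); WM=6
i=4 t=7 v=2: → [2,12); WM=7
i=5 t=8 v=5: → [2,13); WM=8
i=6 t=9 v=5: → [2,14); WM=9
i=7 t=7 v=1: → [2,14); WM=9
i=8 t=6 v=1: → [2,14); WM=9
i=9 t=13 v=1: → [2,18); WM=13
i=10 t=13 v=5: → [2,18); WM=13
i=11 t=20 v=6: → [20,25); WM=20
i=12 t=19 v=7: → [19,25); WM=20
i=13 t=21 v=8: → [19,26); WM=21
i=14 t=21 v=9: → [19,26); WM=21
i=15 t=22 v=1: → [19,27); WM=22
i=16 t=22 v=5: → [19,27); WM=22
i=17 t=24 v=2: → [19,29); WM=24
i=18 t=24 v=2: → [19,29); WM=24
i=19 t=25 v=8: → [19,30); WM=25
i=20 t=25 v=1: → [19,30); WM=25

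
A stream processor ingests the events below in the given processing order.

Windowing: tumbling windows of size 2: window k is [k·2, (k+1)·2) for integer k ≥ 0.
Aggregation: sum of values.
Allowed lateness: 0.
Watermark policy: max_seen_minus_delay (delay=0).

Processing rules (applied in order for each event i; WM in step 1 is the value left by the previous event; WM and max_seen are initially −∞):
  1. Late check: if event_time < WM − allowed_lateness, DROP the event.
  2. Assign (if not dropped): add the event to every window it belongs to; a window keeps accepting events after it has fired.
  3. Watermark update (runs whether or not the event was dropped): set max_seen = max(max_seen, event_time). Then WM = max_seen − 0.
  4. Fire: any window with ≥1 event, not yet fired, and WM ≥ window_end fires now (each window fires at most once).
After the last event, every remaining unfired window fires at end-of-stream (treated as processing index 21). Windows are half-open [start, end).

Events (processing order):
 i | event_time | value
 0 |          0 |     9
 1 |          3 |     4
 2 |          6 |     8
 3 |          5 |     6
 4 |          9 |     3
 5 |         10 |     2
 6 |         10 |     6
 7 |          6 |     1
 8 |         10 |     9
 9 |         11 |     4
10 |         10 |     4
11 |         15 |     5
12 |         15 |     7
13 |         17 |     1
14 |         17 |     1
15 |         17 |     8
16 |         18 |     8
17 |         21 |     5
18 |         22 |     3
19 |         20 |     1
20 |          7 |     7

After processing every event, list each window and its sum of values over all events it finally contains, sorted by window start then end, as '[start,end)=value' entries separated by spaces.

i=0 t=0 v=9: → [0,2); WM=0
i=1 t=3 v=4: → [2,4); WM=3; [0,2) fires=9
i=2 t=6 v=8: → [6,8); WM=6; [2,4) fires=4
i=3 t=5 v=6: DROP (t<6-0); WM=6
i=4 t=9 v=3: → [8,10); WM=9; [6,8) fires=8
i=5 t=10 v=2: → [10,12); WM=10; [8,10) fires=3
i=6 t=10 v=6: → [10,12); WM=10
i=7 t=6 v=1: DROP (t<10-0); WM=10
i=8 t=10 v=9: → [10,12); WM=10
i=9 t=11 v=4: → [10,12); WM=11
i=10 t=10 v=4: DROP (t<11-0); WM=11
i=11 t=15 v=5: → [14,16); WM=15; [10,12) fires=21
i=12 t=15 v=7: → [14,16); WM=15
i=13 t=17 v=1: → [16,18); WM=17; [14,16) fires=12
i=14 t=17 v=1: → [16,18); WM=17
i=15 t=17 v=8: → [16,18); WM=17
i=16 t=18 v=8: → [18,20); WM=18; [16,18) fires=10
i=17 t=21 v=5: → [20,22); WM=21; [18,20) fires=8
i=18 t=22 v=3: → [22,24); WM=22; [20,22) fires=5
i=19 t=20 v=1: DROP (t<22-0); WM=22
i=20 t=7 v=7: DROP (t<22-0); WM=22

[0,2)=9 [2,4)=4 [6,8)=8 [8,10)=3 [10,12)=21 [14,16)=12 [16,18)=10 [18,20)=8 [20,22)=5 [22,24)=3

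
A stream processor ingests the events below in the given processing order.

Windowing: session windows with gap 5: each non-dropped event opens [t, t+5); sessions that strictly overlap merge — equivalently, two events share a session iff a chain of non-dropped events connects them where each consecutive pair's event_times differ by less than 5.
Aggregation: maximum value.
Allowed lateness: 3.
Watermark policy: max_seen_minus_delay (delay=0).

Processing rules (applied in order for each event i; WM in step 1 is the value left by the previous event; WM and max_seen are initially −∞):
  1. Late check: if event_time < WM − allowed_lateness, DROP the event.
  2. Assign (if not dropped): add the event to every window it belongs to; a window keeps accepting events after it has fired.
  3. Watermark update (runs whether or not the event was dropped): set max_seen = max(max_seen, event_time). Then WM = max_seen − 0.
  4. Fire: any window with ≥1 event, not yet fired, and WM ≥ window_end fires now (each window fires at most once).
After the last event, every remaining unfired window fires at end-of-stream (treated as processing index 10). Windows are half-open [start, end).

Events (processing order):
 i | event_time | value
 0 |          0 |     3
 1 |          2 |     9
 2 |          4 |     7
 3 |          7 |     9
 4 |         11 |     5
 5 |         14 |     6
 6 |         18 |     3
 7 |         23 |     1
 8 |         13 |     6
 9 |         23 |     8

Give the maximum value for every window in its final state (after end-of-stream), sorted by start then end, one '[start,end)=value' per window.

[0,23)=9 [23,28)=8

i=0 t=0 v=3: → [0,5); WM=0
i=1 t=2 v=9: → [0,7); WM=2
i=2 t=4 v=7: → [0,9); WM=4
i=3 t=7 v=9: → [0,12); WM=7
i=4 t=11 v=5: → [0,16); WM=11
i=5 t=14 v=6: → [0,19); WM=14
i=6 t=18 v=3: → [0,23); WM=18
i=7 t=23 v=1: → [23,28); WM=23
i=8 t=13 v=6: DROP (t<23-3); WM=23
i=9 t=23 v=8: → [23,28); WM=23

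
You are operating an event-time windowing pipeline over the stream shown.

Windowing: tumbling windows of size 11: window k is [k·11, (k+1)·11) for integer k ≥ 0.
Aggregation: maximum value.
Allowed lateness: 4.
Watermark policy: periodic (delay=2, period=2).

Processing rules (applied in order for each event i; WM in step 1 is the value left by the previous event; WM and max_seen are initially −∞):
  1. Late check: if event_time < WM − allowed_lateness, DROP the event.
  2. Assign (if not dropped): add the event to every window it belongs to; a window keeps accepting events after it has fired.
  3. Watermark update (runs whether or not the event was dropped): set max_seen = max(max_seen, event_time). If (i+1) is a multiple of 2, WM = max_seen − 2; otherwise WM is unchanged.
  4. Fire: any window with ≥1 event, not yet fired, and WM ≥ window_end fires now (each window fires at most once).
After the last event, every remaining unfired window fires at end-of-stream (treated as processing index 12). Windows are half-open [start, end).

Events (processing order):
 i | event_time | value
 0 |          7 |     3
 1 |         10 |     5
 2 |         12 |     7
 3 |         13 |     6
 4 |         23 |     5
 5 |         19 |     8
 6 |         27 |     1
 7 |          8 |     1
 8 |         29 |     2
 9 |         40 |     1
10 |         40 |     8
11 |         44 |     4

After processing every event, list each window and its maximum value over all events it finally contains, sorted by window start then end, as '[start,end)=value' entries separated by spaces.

i=0 t=7 v=3: → [0,11); WM=−∞
i=1 t=10 v=5: → [0,11); WM=8
i=2 t=12 v=7: → [11,22); WM=8
i=3 t=13 v=6: → [11,22); WM=11; [0,11) fires=5
i=4 t=23 v=5: → [22,33); WM=11
i=5 t=19 v=8: → [11,22); WM=21
i=6 t=27 v=1: → [22,33); WM=21
i=7 t=8 v=1: DROP (t<21-4); WM=25; [11,22) fires=8
i=8 t=29 v=2: → [22,33); WM=25
i=9 t=40 v=1: → [33,44); WM=38; [22,33) fires=5
i=10 t=40 v=8: → [33,44); WM=38
i=11 t=44 v=4: → [44,55); WM=42

[0,11)=5 [11,22)=8 [22,33)=5 [33,44)=8 [44,55)=4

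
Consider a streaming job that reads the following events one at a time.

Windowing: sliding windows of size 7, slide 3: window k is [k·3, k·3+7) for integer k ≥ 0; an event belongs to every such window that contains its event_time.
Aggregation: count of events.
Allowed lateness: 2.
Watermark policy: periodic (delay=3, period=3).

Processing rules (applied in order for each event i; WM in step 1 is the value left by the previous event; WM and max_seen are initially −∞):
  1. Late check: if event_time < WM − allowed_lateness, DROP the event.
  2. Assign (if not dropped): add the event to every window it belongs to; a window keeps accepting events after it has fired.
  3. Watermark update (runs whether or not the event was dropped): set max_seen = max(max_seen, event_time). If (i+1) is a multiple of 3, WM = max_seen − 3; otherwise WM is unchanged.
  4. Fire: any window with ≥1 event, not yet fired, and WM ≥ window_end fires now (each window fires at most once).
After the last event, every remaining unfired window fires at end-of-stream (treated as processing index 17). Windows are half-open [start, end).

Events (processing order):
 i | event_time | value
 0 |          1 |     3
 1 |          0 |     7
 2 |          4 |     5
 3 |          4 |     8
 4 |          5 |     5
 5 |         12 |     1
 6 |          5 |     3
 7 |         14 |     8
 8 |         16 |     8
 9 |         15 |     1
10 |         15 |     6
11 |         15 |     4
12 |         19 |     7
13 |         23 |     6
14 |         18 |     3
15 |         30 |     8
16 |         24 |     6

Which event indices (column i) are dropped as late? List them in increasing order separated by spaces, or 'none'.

i=0 t=1 v=3: → [0,7); WM=−∞
i=1 t=0 v=7: → [0,7); WM=−∞
i=2 t=4 v=5: → [3,10),[0,7); WM=1
i=3 t=4 v=8: → [3,10),[0,7); WM=1
i=4 t=5 v=5: → [3,10),[0,7); WM=1
i=5 t=12 v=1: → [12,19),[9,16),[6,13); WM=9; [0,7) fires=5
i=6 t=5 v=3: DROP (t<9-2); WM=9
i=7 t=14 v=8: → [12,19),[9,16); WM=9
i=8 t=16 v=8: → [15,22),[12,19); WM=13; [3,10) fires=3 [6,13) fires=1
i=9 t=15 v=1: → [15,22),[12,19),[9,16); WM=13
i=10 t=15 v=6: → [15,22),[12,19),[9,16); WM=13
i=11 t=15 v=4: → [15,22),[12,19),[9,16); WM=13
i=12 t=19 v=7: → [18,25),[15,22); WM=13
i=13 t=23 v=6: → [21,28),[18,25); WM=13
i=14 t=18 v=3: → [18,25),[15,22),[12,19); WM=20; [9,16) fires=5 [12,19) fires=7
i=15 t=30 v=8: → [30,37),[27,34),[24,31); WM=20
i=16 t=24 v=6: → [24,31),[21,28),[18,25); WM=20

6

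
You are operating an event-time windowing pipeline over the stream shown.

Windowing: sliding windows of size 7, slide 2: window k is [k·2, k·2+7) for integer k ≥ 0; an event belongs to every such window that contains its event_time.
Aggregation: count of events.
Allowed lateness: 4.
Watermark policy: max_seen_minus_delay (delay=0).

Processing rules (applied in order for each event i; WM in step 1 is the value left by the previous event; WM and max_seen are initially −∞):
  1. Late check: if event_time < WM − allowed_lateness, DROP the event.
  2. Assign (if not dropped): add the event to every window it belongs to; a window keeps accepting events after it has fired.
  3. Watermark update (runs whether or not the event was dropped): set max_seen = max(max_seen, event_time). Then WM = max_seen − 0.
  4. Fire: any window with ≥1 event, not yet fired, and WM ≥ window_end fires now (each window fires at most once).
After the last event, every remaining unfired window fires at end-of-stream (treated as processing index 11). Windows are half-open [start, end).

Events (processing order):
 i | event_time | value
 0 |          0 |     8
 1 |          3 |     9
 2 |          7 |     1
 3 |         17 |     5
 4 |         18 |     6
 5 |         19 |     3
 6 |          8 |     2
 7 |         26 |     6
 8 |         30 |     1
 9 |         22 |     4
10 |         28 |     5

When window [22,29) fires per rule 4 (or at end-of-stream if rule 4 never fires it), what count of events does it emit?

1

i=0 t=0 v=8: → [0,7); WM=0
i=1 t=3 v=9: → [2,9),[0,7); WM=3
i=2 t=7 v=1: → [6,13),[4,11),[2,9); WM=7; [0,7) fires=2
i=3 t=17 v=5: → [16,23),[14,21),[12,19); WM=17; [2,9) fires=2 [4,11) fires=1 [6,13) fires=1
i=4 t=18 v=6: → [18,25),[16,23),[14,21),[12,19); WM=18
i=5 t=19 v=3: → [18,25),[16,23),[14,21); WM=19; [12,19) fires=2
i=6 t=8 v=2: DROP (t<19-4); WM=19
i=7 t=26 v=6: → [26,33),[24,31),[22,29),[20,27); WM=26; [14,21) fires=3 [16,23) fires=3 [18,25) fires=2
i=8 t=30 v=1: → [30,37),[28,35),[26,33),[24,31); WM=30; [20,27) fires=1 [22,29) fires=1
i=9 t=22 v=4: DROP (t<30-4); WM=30
i=10 t=28 v=5: → [28,35),[26,33),[24,31),[22,29); WM=30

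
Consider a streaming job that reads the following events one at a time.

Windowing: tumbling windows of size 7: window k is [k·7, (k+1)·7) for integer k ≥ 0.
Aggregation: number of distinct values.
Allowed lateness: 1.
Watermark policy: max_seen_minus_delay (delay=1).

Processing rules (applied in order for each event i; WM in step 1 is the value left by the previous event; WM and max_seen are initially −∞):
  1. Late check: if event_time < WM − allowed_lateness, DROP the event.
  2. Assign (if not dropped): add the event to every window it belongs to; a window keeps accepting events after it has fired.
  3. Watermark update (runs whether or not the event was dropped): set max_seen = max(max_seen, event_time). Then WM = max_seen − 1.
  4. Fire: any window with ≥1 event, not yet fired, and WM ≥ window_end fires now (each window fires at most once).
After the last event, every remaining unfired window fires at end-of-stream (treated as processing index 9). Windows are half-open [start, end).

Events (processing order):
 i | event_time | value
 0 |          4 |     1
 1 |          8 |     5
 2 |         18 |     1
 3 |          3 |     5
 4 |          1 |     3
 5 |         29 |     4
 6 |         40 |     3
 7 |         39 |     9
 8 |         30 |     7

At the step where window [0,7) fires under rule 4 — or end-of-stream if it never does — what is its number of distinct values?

1

i=0 t=4 v=1: → [0,7); WM=3
i=1 t=8 v=5: → [7,14); WM=7; [0,7) fires=1
i=2 t=18 v=1: → [14,21); WM=17; [7,14) fires=1
i=3 t=3 v=5: DROP (t<17-1); WM=17
i=4 t=1 v=3: DROP (t<17-1); WM=17
i=5 t=29 v=4: → [28,35); WM=28; [14,21) fires=1
i=6 t=40 v=3: → [35,42); WM=39; [28,35) fires=1
i=7 t=39 v=9: → [35,42); WM=39
i=8 t=30 v=7: DROP (t<39-1); WM=39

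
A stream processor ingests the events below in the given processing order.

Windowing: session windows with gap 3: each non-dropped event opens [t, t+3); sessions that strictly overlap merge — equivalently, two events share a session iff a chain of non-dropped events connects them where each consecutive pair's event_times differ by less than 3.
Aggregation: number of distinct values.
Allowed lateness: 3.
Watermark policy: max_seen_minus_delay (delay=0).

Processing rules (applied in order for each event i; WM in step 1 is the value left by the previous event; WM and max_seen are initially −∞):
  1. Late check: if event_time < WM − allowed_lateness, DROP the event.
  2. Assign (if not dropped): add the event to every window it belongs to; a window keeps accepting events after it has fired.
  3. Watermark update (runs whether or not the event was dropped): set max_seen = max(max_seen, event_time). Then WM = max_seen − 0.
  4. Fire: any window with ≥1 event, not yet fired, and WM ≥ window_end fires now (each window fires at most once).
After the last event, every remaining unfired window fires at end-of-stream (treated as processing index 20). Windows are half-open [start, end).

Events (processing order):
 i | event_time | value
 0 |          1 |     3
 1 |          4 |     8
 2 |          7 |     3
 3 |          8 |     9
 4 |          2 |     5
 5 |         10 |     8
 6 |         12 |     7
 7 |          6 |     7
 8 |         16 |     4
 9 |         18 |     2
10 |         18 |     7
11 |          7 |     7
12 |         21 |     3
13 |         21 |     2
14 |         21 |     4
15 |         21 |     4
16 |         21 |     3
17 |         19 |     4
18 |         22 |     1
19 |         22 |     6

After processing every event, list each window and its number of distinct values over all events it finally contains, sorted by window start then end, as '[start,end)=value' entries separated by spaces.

i=0 t=1 v=3: → [1,4); WM=1
i=1 t=4 v=8: → [4,7); WM=4
i=2 t=7 v=3: → [7,10); WM=7
i=3 t=8 v=9: → [7,11); WM=8
i=4 t=2 v=5: DROP (t<8-3); WM=8
i=5 t=10 v=8: → [7,13); WM=10
i=6 t=12 v=7: → [7,15); WM=12
i=7 t=6 v=7: DROP (t<12-3); WM=12
i=8 t=16 v=4: → [16,19); WM=16
i=9 t=18 v=2: → [16,21); WM=18
i=10 t=18 v=7: → [16,21); WM=18
i=11 t=7 v=7: DROP (t<18-3); WM=18
i=12 t=21 v=3: → [21,24); WM=21
i=13 t=21 v=2: → [21,24); WM=21
i=14 t=21 v=4: → [21,24); WM=21
i=15 t=21 v=4: → [21,24); WM=21
i=16 t=21 v=3: → [21,24); WM=21
i=17 t=19 v=4: → [16,24); WM=21
i=18 t=22 v=1: → [16,25); WM=22
i=19 t=22 v=6: → [16,25); WM=22

[1,4)=1 [4,7)=1 [7,15)=4 [16,25)=6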